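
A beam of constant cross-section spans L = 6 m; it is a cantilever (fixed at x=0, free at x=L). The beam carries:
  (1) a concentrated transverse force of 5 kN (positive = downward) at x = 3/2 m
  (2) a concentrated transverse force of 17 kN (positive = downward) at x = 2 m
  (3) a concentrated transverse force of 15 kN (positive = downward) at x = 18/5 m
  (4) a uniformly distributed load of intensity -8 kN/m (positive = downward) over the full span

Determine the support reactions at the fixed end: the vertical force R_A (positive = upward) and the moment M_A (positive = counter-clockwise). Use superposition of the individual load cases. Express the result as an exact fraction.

Load 1 — point force P=5 kN at a=3/2 m (b=L-a=9/2):
  R_A = P = 5 kN
  M_A = Pa = 5·(3/2) = 15/2 kN·m
Load 2 — point force P=17 kN at a=2 m (b=L-a=4):
  R_A = P = 17 kN
  M_A = Pa = 17·2 = 34 kN·m
Load 3 — point force P=15 kN at a=18/5 m (b=L-a=12/5):
  R_A = P = 15 kN
  M_A = Pa = 15·(18/5) = 54 kN·m
Load 4 — uniform load w=-8 kN/m over full span:
  R_A = wL = (-8)·6 = -48 kN
  M_A = wL²/2 = (-8)·6²/2 = -144 kN·m
Superposition: R_A = -11 kN, M_A = -97/2 kN·m

R_A = -11 kN, M_A = -97/2 kN·m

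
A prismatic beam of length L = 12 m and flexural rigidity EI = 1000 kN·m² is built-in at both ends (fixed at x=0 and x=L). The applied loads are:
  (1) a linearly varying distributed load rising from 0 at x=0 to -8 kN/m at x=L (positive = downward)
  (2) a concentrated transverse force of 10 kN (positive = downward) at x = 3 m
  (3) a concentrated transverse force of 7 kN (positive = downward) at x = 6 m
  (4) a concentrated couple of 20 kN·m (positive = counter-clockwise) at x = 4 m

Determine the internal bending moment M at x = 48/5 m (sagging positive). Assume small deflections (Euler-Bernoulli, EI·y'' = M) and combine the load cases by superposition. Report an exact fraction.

M(48/5) = -12533/3000 kN·m

Load 1 — triangular load w₀=-8 kN/m (0→w₀ over full span):
  M_1 = 3w₀Lx/20 - w₀L²/30 - w₀x³/(6L) = 3·(-8)·12·(48/5)/20 - (-8)·12²/30 - (-8)·(48/5)³/(6·12) = -192/125 kN·m
Load 2 — point force P=10 kN at a=3 m (b=L-a=9):
  M_2 = Pa²(a+3b)(L-x)/L³ - Pa²b/L²  [x>a] = 10·3²·(3+3·9)·(12-(48/5))/12³ - 10·3²·9/12² = -15/8 kN·m
Load 3 — point force P=7 kN at a=6 m (b=L-a=6):
  M_3 = Pa²(a+3b)(L-x)/L³ - Pa²b/L²  [x>a] = 7·6²·(6+3·6)·(12-(48/5))/12³ - 7·6²·6/12² = -21/10 kN·m
Load 4 — applied couple M₀=20 kN·m at a=4 m (b=L-a=8):
  M_4 = R_Ax - M_A - M₀  [x>a] with R_A=20/9, M_A=0 = (20/9)·(48/5) - 0 - 20 = 4/3 kN·m
Superposition: M = Σ M_i = -12533/3000 kN·m ≈ -4.177667 kN·m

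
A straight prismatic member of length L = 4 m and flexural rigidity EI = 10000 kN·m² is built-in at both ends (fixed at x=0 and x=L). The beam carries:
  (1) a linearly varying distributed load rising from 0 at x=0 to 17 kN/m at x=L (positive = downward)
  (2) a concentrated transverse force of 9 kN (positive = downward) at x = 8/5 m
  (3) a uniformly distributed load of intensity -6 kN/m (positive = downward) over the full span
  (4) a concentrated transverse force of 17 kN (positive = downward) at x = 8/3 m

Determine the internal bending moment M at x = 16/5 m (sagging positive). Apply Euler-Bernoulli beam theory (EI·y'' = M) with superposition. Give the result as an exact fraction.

Load 1 — triangular load w₀=17 kN/m (0→w₀ over full span):
  M_1 = 3w₀Lx/20 - w₀L²/30 - w₀x³/(6L) = 3·17·4·(16/5)/20 - 17·4²/30 - 17·(16/5)³/(6·4) = 136/375 kN·m
Load 2 — point force P=9 kN at a=8/5 m (b=L-a=12/5):
  M_2 = Pa²(a+3b)(L-x)/L³ - Pa²b/L²  [x>a] = 9·(8/5)²·((8/5)+3·(12/5))·(4-(16/5))/4³ - 9·(8/5)²·(12/5)/4² = -576/625 kN·m
Load 3 — uniform load w=-6 kN/m over full span:
  M_3 = wLx/2 - wL²/12 - wx²/2 = (-6)·4·(16/5)/2 - (-6)·4²/12 - (-6)·(16/5)²/2 = 8/25 kN·m
Load 4 — point force P=17 kN at a=8/3 m (b=L-a=4/3):
  M_4 = Pa²(a+3b)(L-x)/L³ - Pa²b/L²  [x>a] = 17·(8/3)²·((8/3)+3·(4/3))·(4-(16/5))/4³ - 17·(8/3)²·(4/3)/4² = 0 kN·m
Superposition: M = Σ M_i = -448/1875 kN·m ≈ -0.238933 kN·m

M(16/5) = -448/1875 kN·m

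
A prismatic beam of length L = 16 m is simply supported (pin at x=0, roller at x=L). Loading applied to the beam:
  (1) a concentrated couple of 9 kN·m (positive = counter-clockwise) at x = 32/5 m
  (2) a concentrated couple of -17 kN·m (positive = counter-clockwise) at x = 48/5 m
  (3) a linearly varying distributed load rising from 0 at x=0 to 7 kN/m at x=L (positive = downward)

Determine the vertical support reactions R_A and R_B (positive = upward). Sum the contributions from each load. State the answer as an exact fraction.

Load 1 — applied couple M₀=9 kN·m at a=32/5 m (b=L-a=48/5):
  R_A = M₀/L = 9/16 kN
  R_B = -M₀/L = -9/16 kN
Load 2 — applied couple M₀=-17 kN·m at a=48/5 m (b=L-a=32/5):
  R_A = M₀/L = (-17)/16 = -17/16 kN
  R_B = -M₀/L = -(-17)/16 = 17/16 kN
Load 3 — triangular load w₀=7 kN/m (0→w₀ over full span):
  R_A = w₀L/6 = 7·16/6 = 56/3 kN
  R_B = w₀L/3 = 7·16/3 = 112/3 kN
Superposition: R_A = 109/6 kN, R_B = 227/6 kN

R_A = 109/6 kN, R_B = 227/6 kN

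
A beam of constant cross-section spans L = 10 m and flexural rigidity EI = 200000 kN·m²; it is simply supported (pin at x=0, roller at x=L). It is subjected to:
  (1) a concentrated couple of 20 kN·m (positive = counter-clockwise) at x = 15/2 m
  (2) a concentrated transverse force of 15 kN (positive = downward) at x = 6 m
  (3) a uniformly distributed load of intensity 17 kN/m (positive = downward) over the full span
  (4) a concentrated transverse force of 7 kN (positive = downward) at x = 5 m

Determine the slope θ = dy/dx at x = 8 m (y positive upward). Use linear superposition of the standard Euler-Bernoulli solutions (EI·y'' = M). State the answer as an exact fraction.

θ(8) = 527/150000 rad

Load 1 — applied couple M₀=20 kN·m at a=15/2 m (b=L-a=5/2):
  θ_1 = (M₀x²/(2L)-M₀(x-a)+C₁)/EI  [x>a] with C₁=M₀(3b²-L²)/(6L)=-325/12 = (20·8²/(2·10)-20·(8-(15/2))+(-325/12))/200000 = 323/2400000 rad
Load 2 — point force P=15 kN at a=6 m (b=L-a=4):
  θ_2 = -Pa(2L²-6Lx+3x²+a²)/(6LEI)  [x>a] = -15·6·(2·10²-6·10·8+3·8²+6²)/(6·10·200000) = 39/100000 rad
Load 3 — uniform load w=17 kN/m over full span:
  θ_3 = -w(L³-6Lx²+4x³)/(24EI) = -17·(10³-6·10·8²+4·8³)/(24·200000) = 561/200000 rad
Load 4 — point force P=7 kN at a=5 m (b=L-a=5):
  θ_4 = -Pa(2L²-6Lx+3x²+a²)/(6LEI)  [x>a] = -7·5·(2·10²-6·10·8+3·8²+5²)/(6·10·200000) = 147/800000 rad
Superposition: θ = Σ θ_i = 527/150000 rad ≈ 0.003513 rad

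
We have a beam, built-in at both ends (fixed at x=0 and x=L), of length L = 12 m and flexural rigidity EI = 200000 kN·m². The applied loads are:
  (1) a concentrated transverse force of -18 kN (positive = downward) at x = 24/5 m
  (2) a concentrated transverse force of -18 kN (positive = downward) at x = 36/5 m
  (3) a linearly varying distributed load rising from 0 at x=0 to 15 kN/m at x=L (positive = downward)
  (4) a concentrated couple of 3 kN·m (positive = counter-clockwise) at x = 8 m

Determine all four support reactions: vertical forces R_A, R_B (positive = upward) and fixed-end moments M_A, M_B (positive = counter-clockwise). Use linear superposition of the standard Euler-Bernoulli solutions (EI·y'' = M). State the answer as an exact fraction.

Load 1 — point force P=-18 kN at a=24/5 m (b=L-a=36/5):
  R_A = Pb²(3a+b)/L³ = (-18)·(36/5)²·(3·(24/5)+(36/5))/12³ = -1458/125 kN
  M_A = Pab²/L² = (-18)·(24/5)·(36/5)²/12² = -3888/125 kN·m
  R_B = Pa²(a+3b)/L³ = (-18)·(24/5)²·((24/5)+3·(36/5))/12³ = -792/125 kN
  M_B = -Pa²b/L² = -(-18)·(24/5)²·(36/5)/12² = 2592/125 kN·m
Load 2 — point force P=-18 kN at a=36/5 m (b=L-a=24/5):
  R_A = Pb²(3a+b)/L³ = (-18)·(24/5)²·(3·(36/5)+(24/5))/12³ = -792/125 kN
  M_A = Pab²/L² = (-18)·(36/5)·(24/5)²/12² = -2592/125 kN·m
  R_B = Pa²(a+3b)/L³ = (-18)·(36/5)²·((36/5)+3·(24/5))/12³ = -1458/125 kN
  M_B = -Pa²b/L² = -(-18)·(36/5)²·(24/5)/12² = 3888/125 kN·m
Load 3 — triangular load w₀=15 kN/m (0→w₀ over full span):
  R_A = 3w₀L/20 = 3·15·12/20 = 27 kN
  M_A = w₀L²/30 = 15·12²/30 = 72 kN·m
  R_B = 7w₀L/20 = 7·15·12/20 = 63 kN
  M_B = -w₀L²/20 = -15·12²/20 = -108 kN·m
Load 4 — applied couple M₀=3 kN·m at a=8 m (b=L-a=4):
  R_A = 6M₀ab/L³ = 6·3·8·4/12³ = 1/3 kN
  M_A = M₀b(2a-b)/L² = 3·4·(2·8-4)/12² = 1 kN·m
  R_B = -6M₀ab/L³ = -6·3·8·4/12³ = -1/3 kN
  M_B = M₀a(2b-a)/L² = 3·8·(2·4-8)/12² = 0 kN·m
Superposition: R_A = 28/3 kN, M_A = 529/25 kN·m, R_B = 134/3 kN, M_B = -1404/25 kN·m

R_A = 28/3 kN, M_A = 529/25 kN·m, R_B = 134/3 kN, M_B = -1404/25 kN·m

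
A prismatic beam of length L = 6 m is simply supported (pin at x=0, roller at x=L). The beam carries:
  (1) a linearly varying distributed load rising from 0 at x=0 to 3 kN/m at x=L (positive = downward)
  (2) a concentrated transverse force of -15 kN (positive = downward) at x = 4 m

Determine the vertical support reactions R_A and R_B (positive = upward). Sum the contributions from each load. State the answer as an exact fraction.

Load 1 — triangular load w₀=3 kN/m (0→w₀ over full span):
  R_A = w₀L/6 = 3·6/6 = 3 kN
  R_B = w₀L/3 = 3·6/3 = 6 kN
Load 2 — point force P=-15 kN at a=4 m (b=L-a=2):
  R_A = Pb/L = (-15)·2/6 = -5 kN
  R_B = Pa/L = (-15)·4/6 = -10 kN
Superposition: R_A = -2 kN, R_B = -4 kN

R_A = -2 kN, R_B = -4 kN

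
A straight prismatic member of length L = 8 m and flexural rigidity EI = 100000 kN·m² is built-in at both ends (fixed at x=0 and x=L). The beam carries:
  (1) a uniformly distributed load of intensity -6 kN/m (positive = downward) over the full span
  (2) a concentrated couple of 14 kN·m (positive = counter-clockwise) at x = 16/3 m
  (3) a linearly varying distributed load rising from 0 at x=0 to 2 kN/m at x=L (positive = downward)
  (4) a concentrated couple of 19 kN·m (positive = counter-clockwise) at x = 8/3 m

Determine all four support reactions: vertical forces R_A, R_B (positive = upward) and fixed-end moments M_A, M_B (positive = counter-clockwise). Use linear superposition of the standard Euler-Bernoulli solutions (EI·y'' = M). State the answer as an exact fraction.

Load 1 — uniform load w=-6 kN/m over full span:
  R_A = wL/2 = (-6)·8/2 = -24 kN
  M_A = wL²/12 = (-6)·8²/12 = -32 kN·m
  R_B = wL/2 = (-6)·8/2 = -24 kN
  M_B = -wL²/12 = -(-6)·8²/12 = 32 kN·m
Load 2 — applied couple M₀=14 kN·m at a=16/3 m (b=L-a=8/3):
  R_A = 6M₀ab/L³ = 6·14·(16/3)·(8/3)/8³ = 7/3 kN
  M_A = M₀b(2a-b)/L² = 14·(8/3)·(2·(16/3)-(8/3))/8² = 14/3 kN·m
  R_B = -6M₀ab/L³ = -6·14·(16/3)·(8/3)/8³ = -7/3 kN
  M_B = M₀a(2b-a)/L² = 14·(16/3)·(2·(8/3)-(16/3))/8² = 0 kN·m
Load 3 — triangular load w₀=2 kN/m (0→w₀ over full span):
  R_A = 3w₀L/20 = 3·2·8/20 = 12/5 kN
  M_A = w₀L²/30 = 2·8²/30 = 64/15 kN·m
  R_B = 7w₀L/20 = 7·2·8/20 = 28/5 kN
  M_B = -w₀L²/20 = -2·8²/20 = -32/5 kN·m
Load 4 — applied couple M₀=19 kN·m at a=8/3 m (b=L-a=16/3):
  R_A = 6M₀ab/L³ = 6·19·(8/3)·(16/3)/8³ = 19/6 kN
  M_A = M₀b(2a-b)/L² = 19·(16/3)·(2·(8/3)-(16/3))/8² = 0 kN·m
  R_B = -6M₀ab/L³ = -6·19·(8/3)·(16/3)/8³ = -19/6 kN
  M_B = M₀a(2b-a)/L² = 19·(8/3)·(2·(16/3)-(8/3))/8² = 19/3 kN·m
Superposition: R_A = -161/10 kN, M_A = -346/15 kN·m, R_B = -239/10 kN, M_B = 479/15 kN·m

R_A = -161/10 kN, M_A = -346/15 kN·m, R_B = -239/10 kN, M_B = 479/15 kN·m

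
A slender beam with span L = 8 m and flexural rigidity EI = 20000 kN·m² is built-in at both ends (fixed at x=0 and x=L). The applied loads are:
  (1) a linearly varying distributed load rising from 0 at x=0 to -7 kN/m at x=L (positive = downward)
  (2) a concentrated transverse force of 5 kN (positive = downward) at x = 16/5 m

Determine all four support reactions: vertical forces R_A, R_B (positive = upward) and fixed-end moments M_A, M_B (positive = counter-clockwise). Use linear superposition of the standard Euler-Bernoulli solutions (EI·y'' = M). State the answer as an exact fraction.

R_A = -129/25 kN, M_A = -688/75 kN·m, R_B = -446/25 kN, M_B = 464/25 kN·m

Load 1 — triangular load w₀=-7 kN/m (0→w₀ over full span):
  R_A = 3w₀L/20 = 3·(-7)·8/20 = -42/5 kN
  M_A = w₀L²/30 = (-7)·8²/30 = -224/15 kN·m
  R_B = 7w₀L/20 = 7·(-7)·8/20 = -98/5 kN
  M_B = -w₀L²/20 = -(-7)·8²/20 = 112/5 kN·m
Load 2 — point force P=5 kN at a=16/5 m (b=L-a=24/5):
  R_A = Pb²(3a+b)/L³ = 5·(24/5)²·(3·(16/5)+(24/5))/8³ = 81/25 kN
  M_A = Pab²/L² = 5·(16/5)·(24/5)²/8² = 144/25 kN·m
  R_B = Pa²(a+3b)/L³ = 5·(16/5)²·((16/5)+3·(24/5))/8³ = 44/25 kN
  M_B = -Pa²b/L² = -5·(16/5)²·(24/5)/8² = -96/25 kN·m
Superposition: R_A = -129/25 kN, M_A = -688/75 kN·m, R_B = -446/25 kN, M_B = 464/25 kN·m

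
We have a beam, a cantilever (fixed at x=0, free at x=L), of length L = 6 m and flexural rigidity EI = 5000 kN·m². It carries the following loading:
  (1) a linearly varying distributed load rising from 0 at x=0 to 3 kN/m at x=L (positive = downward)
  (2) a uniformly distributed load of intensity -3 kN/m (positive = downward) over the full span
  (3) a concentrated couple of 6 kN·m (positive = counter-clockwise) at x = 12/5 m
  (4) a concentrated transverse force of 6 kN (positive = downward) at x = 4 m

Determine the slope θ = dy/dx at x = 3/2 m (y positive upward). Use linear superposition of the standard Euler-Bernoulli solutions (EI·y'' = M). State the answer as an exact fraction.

Load 1 — triangular load w₀=3 kN/m (0→w₀ over full span):
  θ_1 = (w₀Lx²/4-w₀L²x/3-w₀x⁴/(24L))/EI = (3·6·(3/2)²/4-3·6²·(3/2)/3-3·(3/2)⁴/(24·6))/5000 = -11259/1280000 rad
Load 2 — uniform load w=-3 kN/m over full span:
  θ_2 = -wx(x²-3Lx+3L²)/(6EI) = -(-3)·(3/2)·((3/2)²-3·6·(3/2)+3·6²)/(6·5000) = 999/80000 rad
Load 3 — applied couple M₀=6 kN·m at a=12/5 m (b=L-a=18/5):
  θ_3 = M₀x/EI  [x≤a] = 6·(3/2)/5000 = 9/5000 rad
Load 4 — point force P=6 kN at a=4 m (b=L-a=2):
  θ_4 = -Px(2a-x)/(2EI)  [x≤a] = -6·(3/2)·(2·4-(3/2))/(2·5000) = -117/20000 rad
Superposition: θ = Σ θ_i = -459/1280000 rad ≈ -0.000359 rad

θ(3/2) = -459/1280000 rad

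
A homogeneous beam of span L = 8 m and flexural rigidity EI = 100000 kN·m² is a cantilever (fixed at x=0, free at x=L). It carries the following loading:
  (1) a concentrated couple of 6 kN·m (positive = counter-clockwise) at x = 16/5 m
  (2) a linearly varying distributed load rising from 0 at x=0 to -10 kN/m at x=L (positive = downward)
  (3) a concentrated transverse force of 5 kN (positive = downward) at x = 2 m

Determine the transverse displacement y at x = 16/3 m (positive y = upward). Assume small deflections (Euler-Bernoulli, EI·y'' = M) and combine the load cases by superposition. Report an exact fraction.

Load 1 — applied couple M₀=6 kN·m at a=16/5 m (b=L-a=24/5):
  y_1 = M₀a(2x-a)/(2EI)  [x>a] = 6·(16/5)·(2·(16/3)-(16/5))/(2·100000) = 56/78125 m
Load 2 — triangular load w₀=-10 kN/m (0→w₀ over full span):
  y_2 = (w₀Lx³/12-w₀L²x²/6-w₀x⁵/(120L))/EI = ((-10)·8·(16/3)³/12-(-10)·8²·(16/3)²/6-(-10)·(16/3)⁵/(120·8))/100000 = 47104/2278125 m
Load 3 — point force P=5 kN at a=2 m (b=L-a=6):
  y_3 = -Pa²(3x-a)/(6EI)  [x>a] = -5·2²·(3·(16/3)-2)/(6·100000) = -7/15000 m
Superposition: y = Σ y_i = 9534767/455625000 m ≈ 0.020927 m

y(16/3) = 9534767/455625000 m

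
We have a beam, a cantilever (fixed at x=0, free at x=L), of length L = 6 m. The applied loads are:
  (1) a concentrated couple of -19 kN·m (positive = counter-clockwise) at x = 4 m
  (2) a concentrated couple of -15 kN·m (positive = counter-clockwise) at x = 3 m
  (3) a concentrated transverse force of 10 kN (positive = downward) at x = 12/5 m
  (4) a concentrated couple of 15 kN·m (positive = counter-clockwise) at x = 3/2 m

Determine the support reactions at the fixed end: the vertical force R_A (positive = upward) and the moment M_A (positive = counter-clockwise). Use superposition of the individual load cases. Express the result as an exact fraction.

R_A = 10 kN, M_A = 43 kN·m

Load 1 — applied couple M₀=-19 kN·m at a=4 m (b=L-a=2):
  R_A = 0 kN
  M_A = -M₀ = -(-19) = 19 kN·m
Load 2 — applied couple M₀=-15 kN·m at a=3 m (b=L-a=3):
  R_A = 0 kN
  M_A = -M₀ = -(-15) = 15 kN·m
Load 3 — point force P=10 kN at a=12/5 m (b=L-a=18/5):
  R_A = P = 10 kN
  M_A = Pa = 10·(12/5) = 24 kN·m
Load 4 — applied couple M₀=15 kN·m at a=3/2 m (b=L-a=9/2):
  R_A = 0 kN
  M_A = -M₀ = -15 kN·m
Superposition: R_A = 10 kN, M_A = 43 kN·m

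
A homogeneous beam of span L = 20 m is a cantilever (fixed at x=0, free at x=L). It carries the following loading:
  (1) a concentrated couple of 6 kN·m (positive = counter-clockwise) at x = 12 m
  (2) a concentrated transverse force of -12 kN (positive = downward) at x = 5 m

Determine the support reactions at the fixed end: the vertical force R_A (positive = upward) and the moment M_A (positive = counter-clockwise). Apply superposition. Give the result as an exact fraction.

R_A = -12 kN, M_A = -66 kN·m

Load 1 — applied couple M₀=6 kN·m at a=12 m (b=L-a=8):
  R_A = 0 kN
  M_A = -M₀ = -6 kN·m
Load 2 — point force P=-12 kN at a=5 m (b=L-a=15):
  R_A = P = (-12) = -12 kN
  M_A = Pa = (-12)·5 = -60 kN·m
Superposition: R_A = -12 kN, M_A = -66 kN·m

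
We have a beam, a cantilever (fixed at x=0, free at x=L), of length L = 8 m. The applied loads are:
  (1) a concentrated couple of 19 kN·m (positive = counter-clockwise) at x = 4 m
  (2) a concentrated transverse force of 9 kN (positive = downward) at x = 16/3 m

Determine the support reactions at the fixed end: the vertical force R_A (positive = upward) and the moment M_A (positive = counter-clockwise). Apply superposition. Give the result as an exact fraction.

Load 1 — applied couple M₀=19 kN·m at a=4 m (b=L-a=4):
  R_A = 0 kN
  M_A = -M₀ = -19 kN·m
Load 2 — point force P=9 kN at a=16/3 m (b=L-a=8/3):
  R_A = P = 9 kN
  M_A = Pa = 9·(16/3) = 48 kN·m
Superposition: R_A = 9 kN, M_A = 29 kN·m

R_A = 9 kN, M_A = 29 kN·m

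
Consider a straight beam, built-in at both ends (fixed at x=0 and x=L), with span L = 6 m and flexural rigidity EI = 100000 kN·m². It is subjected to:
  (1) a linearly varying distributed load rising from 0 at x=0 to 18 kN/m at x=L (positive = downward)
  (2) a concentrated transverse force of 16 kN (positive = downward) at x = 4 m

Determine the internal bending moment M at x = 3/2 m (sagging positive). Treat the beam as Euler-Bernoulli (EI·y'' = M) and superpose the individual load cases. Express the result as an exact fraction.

Load 1 — triangular load w₀=18 kN/m (0→w₀ over full span):
  M_1 = 3w₀Lx/20 - w₀L²/30 - w₀x³/(6L) = 3·18·6·(3/2)/20 - 18·6²/30 - 18·(3/2)³/(6·6) = 81/80 kN·m
Load 2 — point force P=16 kN at a=4 m (b=L-a=2):
  M_2 = Pb²(3a+b)x/L³ - Pab²/L²  [x≤a] = 16·2²·(3·4+2)·(3/2)/6³ - 16·4·2²/6² = -8/9 kN·m
Superposition: M = Σ M_i = 89/720 kN·m ≈ 0.123611 kN·m

M(3/2) = 89/720 kN·m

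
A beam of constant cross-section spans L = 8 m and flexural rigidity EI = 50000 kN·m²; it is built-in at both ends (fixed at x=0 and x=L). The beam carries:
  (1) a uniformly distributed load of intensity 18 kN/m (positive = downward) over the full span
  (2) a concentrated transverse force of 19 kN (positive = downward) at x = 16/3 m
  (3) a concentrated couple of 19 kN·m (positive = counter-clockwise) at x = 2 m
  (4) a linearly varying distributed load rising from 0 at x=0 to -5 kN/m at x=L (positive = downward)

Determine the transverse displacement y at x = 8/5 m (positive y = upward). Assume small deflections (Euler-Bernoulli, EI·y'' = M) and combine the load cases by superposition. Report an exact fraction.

Load 1 — uniform load w=18 kN/m over full span:
  y_1 = -wx²(L-x)²/(24EI) = -18·(8/5)²·(8-(8/5))²/(24·50000) = -3072/1953125 m
Load 2 — point force P=19 kN at a=16/3 m (b=L-a=8/3):
  y_2 = -Pb²x²(3aL-(3a+b)x)/(6L³EI)  [x≤a] = -19·(8/3)²·(8/5)²·(3·(16/3)·8-(3·(16/3)+(8/3))·(8/5))/(6·8³·50000) = -6992/31640625 m
Load 3 — applied couple M₀=19 kN·m at a=2 m (b=L-a=6):
  y_3 = (R_Ax³/6 - M_Ax²/2)/EI  [x≤a] with R_A=171/64, M_A=-57/16 = ((171/64)·(8/5)³/6 - (-57/16)·(8/5)²/2)/50000 = 399/3125000 m
Load 4 — triangular load w₀=-5 kN/m (0→w₀ over full span):
  y_4 = -w₀x²(L-x)²(x+2L)/(120LEI) = -(-5)·(8/5)²·(8-(8/5))²·((8/5)+2·8)/(120·8·50000) = 5632/29296875 m
Superposition: y = Σ y_i = -9327193/6328125000 m ≈ -0.001474 m

y(8/5) = -9327193/6328125000 m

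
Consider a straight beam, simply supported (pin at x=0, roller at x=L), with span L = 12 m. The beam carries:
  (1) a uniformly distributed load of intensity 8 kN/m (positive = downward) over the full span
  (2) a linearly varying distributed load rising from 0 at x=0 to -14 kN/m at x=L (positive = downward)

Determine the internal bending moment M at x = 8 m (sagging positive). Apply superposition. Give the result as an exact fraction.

M(8) = 32/9 kN·m

Load 1 — uniform load w=8 kN/m over full span:
  M_1 = wx(L-x)/2 = 8·8·(12-8)/2 = 128 kN·m
Load 2 — triangular load w₀=-14 kN/m (0→w₀ over full span):
  M_2 = w₀Lx/6 - w₀x³/(6L) = (-14)·12·8/6 - (-14)·8³/(6·12) = -1120/9 kN·m
Superposition: M = Σ M_i = 32/9 kN·m ≈ 3.555556 kN·m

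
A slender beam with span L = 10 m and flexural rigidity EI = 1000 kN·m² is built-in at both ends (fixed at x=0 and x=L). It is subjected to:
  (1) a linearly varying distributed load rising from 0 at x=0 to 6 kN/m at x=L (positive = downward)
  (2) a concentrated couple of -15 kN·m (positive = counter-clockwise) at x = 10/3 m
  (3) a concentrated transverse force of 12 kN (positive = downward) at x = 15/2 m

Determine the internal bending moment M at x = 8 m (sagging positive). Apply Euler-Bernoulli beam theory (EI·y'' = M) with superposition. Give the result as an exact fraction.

Load 1 — triangular load w₀=6 kN/m (0→w₀ over full span):
  M_1 = 3w₀Lx/20 - w₀L²/30 - w₀x³/(6L) = 3·6·10·8/20 - 6·10²/30 - 6·8³/(6·10) = 4/5 kN·m
Load 2 — applied couple M₀=-15 kN·m at a=10/3 m (b=L-a=20/3):
  M_2 = R_Ax - M_A - M₀  [x>a] with R_A=-2, M_A=0 = (-2)·8 - 0 - (-15) = -1 kN·m
Load 3 — point force P=12 kN at a=15/2 m (b=L-a=5/2):
  M_3 = Pa²(a+3b)(L-x)/L³ - Pa²b/L²  [x>a] = 12·(15/2)²·((15/2)+3·(5/2))·(10-8)/10³ - 12·(15/2)²·(5/2)/10² = 27/8 kN·m
Superposition: M = Σ M_i = 127/40 kN·m ≈ 3.175000 kN·m

M(8) = 127/40 kN·m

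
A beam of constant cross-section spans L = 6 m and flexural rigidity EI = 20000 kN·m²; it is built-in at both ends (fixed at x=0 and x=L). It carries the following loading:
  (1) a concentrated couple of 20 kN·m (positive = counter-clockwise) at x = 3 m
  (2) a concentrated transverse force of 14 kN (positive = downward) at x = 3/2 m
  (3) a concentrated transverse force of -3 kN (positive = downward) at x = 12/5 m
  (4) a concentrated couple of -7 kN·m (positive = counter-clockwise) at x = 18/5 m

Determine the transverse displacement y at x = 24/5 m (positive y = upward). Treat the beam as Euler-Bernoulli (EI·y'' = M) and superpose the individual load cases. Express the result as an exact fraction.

y(24/5) = 96759/2500000000 m

Load 1 — applied couple M₀=20 kN·m at a=3 m (b=L-a=3):
  y_1 = (R_Ax³/6 - M_Ax²/2 - M₀(x-a)²/2)/EI  [x>a] with R_A=5, M_A=5 = (5·(24/5)³/6 - 5·(24/5)²/2 - 20·((24/5)-3)²/2)/20000 = 27/250000 m
Load 2 — point force P=14 kN at a=3/2 m (b=L-a=9/2):
  y_2 = -Pa²(L-x)²(3bL-(3b+a)(L-x))/(6L³EI)  [x>a] = -14·(3/2)²·(6-(24/5))²·(3·(9/2)·6-(3·(9/2)+(3/2))·(6-(24/5)))/(6·6³·20000) = -441/4000000 m
Load 3 — point force P=-3 kN at a=12/5 m (b=L-a=18/5):
  y_3 = -Pa²(L-x)²(3bL-(3b+a)(L-x))/(6L³EI)  [x>a] = -(-3)·(12/5)²·(6-(24/5))²·(3·(18/5)·6-(3·(18/5)+(12/5))·(6-(24/5)))/(6·6³·20000) = 459/9765625 m
Load 4 — applied couple M₀=-7 kN·m at a=18/5 m (b=L-a=12/5):
  y_4 = (R_Ax³/6 - M_Ax²/2 - M₀(x-a)²/2)/EI  [x>a] with R_A=-42/25, M_A=-56/25 = ((-42/25)·(24/5)³/6 - (-56/25)·(24/5)²/2 - (-7)·((24/5)-(18/5))²/2)/20000 = -189/31250000 m
Superposition: y = Σ y_i = 96759/2500000000 m ≈ 0.000039 m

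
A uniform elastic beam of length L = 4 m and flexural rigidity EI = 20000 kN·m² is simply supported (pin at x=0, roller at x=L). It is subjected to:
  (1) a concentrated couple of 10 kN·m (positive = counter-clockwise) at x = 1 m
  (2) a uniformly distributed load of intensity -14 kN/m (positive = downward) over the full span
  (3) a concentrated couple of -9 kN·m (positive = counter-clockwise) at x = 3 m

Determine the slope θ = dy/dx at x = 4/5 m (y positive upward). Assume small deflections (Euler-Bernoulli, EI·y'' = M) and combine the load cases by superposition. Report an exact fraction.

θ(4/5) = 117319/60000000 rad

Load 1 — applied couple M₀=10 kN·m at a=1 m (b=L-a=3):
  θ_1 = (M₀x²/(2L)+C₁)/EI  [x≤a] with C₁=M₀(3b²-L²)/(6L)=55/12 = (10·(4/5)²/(2·4)+(55/12))/20000 = 323/1200000 rad
Load 2 — uniform load w=-14 kN/m over full span:
  θ_2 = -w(L³-6Lx²+4x³)/(24EI) = -(-14)·(4³-6·4·(4/5)²+4·(4/5)³)/(24·20000) = 231/156250 rad
Load 3 — applied couple M₀=-9 kN·m at a=3 m (b=L-a=1):
  θ_3 = (M₀x²/(2L)+C₁)/EI  [x≤a] with C₁=M₀(3b²-L²)/(6L)=39/8 = ((-9)·(4/5)²/(2·4)+(39/8))/20000 = 831/4000000 rad
Superposition: θ = Σ θ_i = 117319/60000000 rad ≈ 0.001955 rad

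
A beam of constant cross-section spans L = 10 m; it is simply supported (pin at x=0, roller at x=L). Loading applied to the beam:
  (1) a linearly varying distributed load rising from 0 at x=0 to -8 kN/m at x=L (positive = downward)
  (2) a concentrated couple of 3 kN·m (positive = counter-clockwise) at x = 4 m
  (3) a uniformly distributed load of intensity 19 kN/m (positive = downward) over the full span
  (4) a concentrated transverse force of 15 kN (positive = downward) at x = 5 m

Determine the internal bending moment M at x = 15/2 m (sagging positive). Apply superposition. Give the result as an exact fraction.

M(15/2) = 1219/8 kN·m

Load 1 — triangular load w₀=-8 kN/m (0→w₀ over full span):
  M_1 = w₀Lx/6 - w₀x³/(6L) = (-8)·10·(15/2)/6 - (-8)·(15/2)³/(6·10) = -175/4 kN·m
Load 2 — applied couple M₀=3 kN·m at a=4 m (b=L-a=6):
  M_2 = M₀x/L - M₀  [x>a] = 3·(15/2)/10 - 3 = -3/4 kN·m
Load 3 — uniform load w=19 kN/m over full span:
  M_3 = wx(L-x)/2 = 19·(15/2)·(10-(15/2))/2 = 1425/8 kN·m
Load 4 — point force P=15 kN at a=5 m (b=L-a=5):
  M_4 = Pa(L-x)/L  [x>a] = 15·5·(10-(15/2))/10 = 75/4 kN·m
Superposition: M = Σ M_i = 1219/8 kN·m ≈ 152.375000 kN·m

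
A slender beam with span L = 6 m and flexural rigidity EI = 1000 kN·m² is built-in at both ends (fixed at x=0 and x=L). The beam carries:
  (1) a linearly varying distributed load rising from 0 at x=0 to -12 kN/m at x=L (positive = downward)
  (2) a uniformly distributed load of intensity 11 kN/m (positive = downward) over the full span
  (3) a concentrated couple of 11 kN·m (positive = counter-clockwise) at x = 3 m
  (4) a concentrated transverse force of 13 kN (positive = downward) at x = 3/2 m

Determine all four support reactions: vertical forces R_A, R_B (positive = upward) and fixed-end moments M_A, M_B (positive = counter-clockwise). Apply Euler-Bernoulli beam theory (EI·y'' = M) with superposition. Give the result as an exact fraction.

Load 1 — triangular load w₀=-12 kN/m (0→w₀ over full span):
  R_A = 3w₀L/20 = 3·(-12)·6/20 = -54/5 kN
  M_A = w₀L²/30 = (-12)·6²/30 = -72/5 kN·m
  R_B = 7w₀L/20 = 7·(-12)·6/20 = -126/5 kN
  M_B = -w₀L²/20 = -(-12)·6²/20 = 108/5 kN·m
Load 2 — uniform load w=11 kN/m over full span:
  R_A = wL/2 = 11·6/2 = 33 kN
  M_A = wL²/12 = 11·6²/12 = 33 kN·m
  R_B = wL/2 = 11·6/2 = 33 kN
  M_B = -wL²/12 = -11·6²/12 = -33 kN·m
Load 3 — applied couple M₀=11 kN·m at a=3 m (b=L-a=3):
  R_A = 6M₀ab/L³ = 6·11·3·3/6³ = 11/4 kN
  M_A = M₀b(2a-b)/L² = 11·3·(2·3-3)/6² = 11/4 kN·m
  R_B = -6M₀ab/L³ = -6·11·3·3/6³ = -11/4 kN
  M_B = M₀a(2b-a)/L² = 11·3·(2·3-3)/6² = 11/4 kN·m
Load 4 — point force P=13 kN at a=3/2 m (b=L-a=9/2):
  R_A = Pb²(3a+b)/L³ = 13·(9/2)²·(3·(3/2)+(9/2))/6³ = 351/32 kN
  M_A = Pab²/L² = 13·(3/2)·(9/2)²/6² = 351/32 kN·m
  R_B = Pa²(a+3b)/L³ = 13·(3/2)²·((3/2)+3·(9/2))/6³ = 65/32 kN
  M_B = -Pa²b/L² = -13·(3/2)²·(9/2)/6² = -117/32 kN·m
Superposition: R_A = 5747/160 kN, M_A = 5171/160 kN·m, R_B = 1133/160 kN, M_B = -1969/160 kN·m

R_A = 5747/160 kN, M_A = 5171/160 kN·m, R_B = 1133/160 kN, M_B = -1969/160 kN·m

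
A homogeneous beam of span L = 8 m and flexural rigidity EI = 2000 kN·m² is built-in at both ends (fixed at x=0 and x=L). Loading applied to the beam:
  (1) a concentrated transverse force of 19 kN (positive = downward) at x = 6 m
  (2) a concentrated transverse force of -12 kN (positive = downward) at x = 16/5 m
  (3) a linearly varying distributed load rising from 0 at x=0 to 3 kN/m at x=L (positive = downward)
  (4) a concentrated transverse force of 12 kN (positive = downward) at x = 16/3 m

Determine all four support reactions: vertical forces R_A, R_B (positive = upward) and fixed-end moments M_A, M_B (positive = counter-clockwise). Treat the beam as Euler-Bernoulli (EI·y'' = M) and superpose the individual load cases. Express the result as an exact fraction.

R_A = 68539/36000 kN, M_A = 61309/9000 kN·m, R_B = 1047461/36000 kN, M_B = -323831/9000 kN·m

Load 1 — point force P=19 kN at a=6 m (b=L-a=2):
  R_A = Pb²(3a+b)/L³ = 19·2²·(3·6+2)/8³ = 95/32 kN
  M_A = Pab²/L² = 19·6·2²/8² = 57/8 kN·m
  R_B = Pa²(a+3b)/L³ = 19·6²·(6+3·2)/8³ = 513/32 kN
  M_B = -Pa²b/L² = -19·6²·2/8² = -171/8 kN·m
Load 2 — point force P=-12 kN at a=16/5 m (b=L-a=24/5):
  R_A = Pb²(3a+b)/L³ = (-12)·(24/5)²·(3·(16/5)+(24/5))/8³ = -972/125 kN
  M_A = Pab²/L² = (-12)·(16/5)·(24/5)²/8² = -1728/125 kN·m
  R_B = Pa²(a+3b)/L³ = (-12)·(16/5)²·((16/5)+3·(24/5))/8³ = -528/125 kN
  M_B = -Pa²b/L² = -(-12)·(16/5)²·(24/5)/8² = 1152/125 kN·m
Load 3 — triangular load w₀=3 kN/m (0→w₀ over full span):
  R_A = 3w₀L/20 = 3·3·8/20 = 18/5 kN
  M_A = w₀L²/30 = 3·8²/30 = 32/5 kN·m
  R_B = 7w₀L/20 = 7·3·8/20 = 42/5 kN
  M_B = -w₀L²/20 = -3·8²/20 = -48/5 kN·m
Load 4 — point force P=12 kN at a=16/3 m (b=L-a=8/3):
  R_A = Pb²(3a+b)/L³ = 12·(8/3)²·(3·(16/3)+(8/3))/8³ = 28/9 kN
  M_A = Pab²/L² = 12·(16/3)·(8/3)²/8² = 64/9 kN·m
  R_B = Pa²(a+3b)/L³ = 12·(16/3)²·((16/3)+3·(8/3))/8³ = 80/9 kN
  M_B = -Pa²b/L² = -12·(16/3)²·(8/3)/8² = -128/9 kN·m
Superposition: R_A = 68539/36000 kN, M_A = 61309/9000 kN·m, R_B = 1047461/36000 kN, M_B = -323831/9000 kN·m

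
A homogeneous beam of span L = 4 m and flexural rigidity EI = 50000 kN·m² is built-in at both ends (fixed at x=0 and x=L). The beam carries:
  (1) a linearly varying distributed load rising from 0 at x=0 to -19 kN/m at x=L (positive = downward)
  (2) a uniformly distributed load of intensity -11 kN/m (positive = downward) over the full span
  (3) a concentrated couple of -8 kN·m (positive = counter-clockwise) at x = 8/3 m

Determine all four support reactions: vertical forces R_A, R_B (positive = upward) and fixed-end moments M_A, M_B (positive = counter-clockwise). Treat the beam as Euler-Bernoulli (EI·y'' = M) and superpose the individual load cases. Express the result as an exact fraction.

R_A = -541/15 kN, M_A = -412/15 kN·m, R_B = -689/15 kN, M_B = 448/15 kN·m

Load 1 — triangular load w₀=-19 kN/m (0→w₀ over full span):
  R_A = 3w₀L/20 = 3·(-19)·4/20 = -57/5 kN
  M_A = w₀L²/30 = (-19)·4²/30 = -152/15 kN·m
  R_B = 7w₀L/20 = 7·(-19)·4/20 = -133/5 kN
  M_B = -w₀L²/20 = -(-19)·4²/20 = 76/5 kN·m
Load 2 — uniform load w=-11 kN/m over full span:
  R_A = wL/2 = (-11)·4/2 = -22 kN
  M_A = wL²/12 = (-11)·4²/12 = -44/3 kN·m
  R_B = wL/2 = (-11)·4/2 = -22 kN
  M_B = -wL²/12 = -(-11)·4²/12 = 44/3 kN·m
Load 3 — applied couple M₀=-8 kN·m at a=8/3 m (b=L-a=4/3):
  R_A = 6M₀ab/L³ = 6·(-8)·(8/3)·(4/3)/4³ = -8/3 kN
  M_A = M₀b(2a-b)/L² = (-8)·(4/3)·(2·(8/3)-(4/3))/4² = -8/3 kN·m
  R_B = -6M₀ab/L³ = -6·(-8)·(8/3)·(4/3)/4³ = 8/3 kN
  M_B = M₀a(2b-a)/L² = (-8)·(8/3)·(2·(4/3)-(8/3))/4² = 0 kN·m
Superposition: R_A = -541/15 kN, M_A = -412/15 kN·m, R_B = -689/15 kN, M_B = 448/15 kN·m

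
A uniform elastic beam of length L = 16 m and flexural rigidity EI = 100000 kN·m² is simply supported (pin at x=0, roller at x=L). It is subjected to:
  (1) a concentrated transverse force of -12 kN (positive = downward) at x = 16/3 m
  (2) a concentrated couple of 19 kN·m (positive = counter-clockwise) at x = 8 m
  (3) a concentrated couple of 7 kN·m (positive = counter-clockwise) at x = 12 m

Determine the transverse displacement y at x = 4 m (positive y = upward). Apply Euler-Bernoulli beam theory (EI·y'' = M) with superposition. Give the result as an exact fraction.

Load 1 — point force P=-12 kN at a=16/3 m (b=L-a=32/3):
  y_1 = -Pbx(L²-b²-x²)/(6LEI)  [x≤a] = -(-12)·(32/3)·4·(16²-(32/3)²-4²)/(6·16·100000) = 568/84375 m
Load 2 — applied couple M₀=19 kN·m at a=8 m (b=L-a=8):
  y_2 = (M₀x³/(6L)+C₁x)/EI  [x≤a] with C₁=M₀(3b²-L²)/(6L)=-38/3 = (19·4³/(6·16)+(-38/3)·4)/100000 = -19/50000 m
Load 3 — applied couple M₀=7 kN·m at a=12 m (b=L-a=4):
  y_3 = (M₀x³/(6L)+C₁x)/EI  [x≤a] with C₁=M₀(3b²-L²)/(6L)=-91/6 = (7·4³/(6·16)+(-91/6)·4)/100000 = -7/12500 m
Superposition: y = Σ y_i = 7819/1350000 m ≈ 0.005792 m

y(4) = 7819/1350000 m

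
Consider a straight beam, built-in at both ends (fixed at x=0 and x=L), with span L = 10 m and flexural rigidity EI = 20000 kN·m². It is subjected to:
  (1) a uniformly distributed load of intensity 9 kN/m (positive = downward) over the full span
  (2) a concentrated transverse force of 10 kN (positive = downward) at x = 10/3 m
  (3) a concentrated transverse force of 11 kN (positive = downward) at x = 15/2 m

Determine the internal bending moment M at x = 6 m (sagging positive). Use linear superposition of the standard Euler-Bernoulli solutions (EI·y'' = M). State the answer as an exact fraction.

Load 1 — uniform load w=9 kN/m over full span:
  M_1 = wLx/2 - wL²/12 - wx²/2 = 9·10·6/2 - 9·10²/12 - 9·6²/2 = 33 kN·m
Load 2 — point force P=10 kN at a=10/3 m (b=L-a=20/3):
  M_2 = Pa²(a+3b)(L-x)/L³ - Pa²b/L²  [x>a] = 10·(10/3)²·((10/3)+3·(20/3))·(10-6)/10³ - 10·(10/3)²·(20/3)/10² = 80/27 kN·m
Load 3 — point force P=11 kN at a=15/2 m (b=L-a=5/2):
  M_3 = Pb²(3a+b)x/L³ - Pab²/L²  [x≤a] = 11·(5/2)²·(3·(15/2)+(5/2))·6/10³ - 11·(15/2)·(5/2)²/10² = 165/32 kN·m
Superposition: M = Σ M_i = 35527/864 kN·m ≈ 41.119213 kN·m

M(6) = 35527/864 kN·m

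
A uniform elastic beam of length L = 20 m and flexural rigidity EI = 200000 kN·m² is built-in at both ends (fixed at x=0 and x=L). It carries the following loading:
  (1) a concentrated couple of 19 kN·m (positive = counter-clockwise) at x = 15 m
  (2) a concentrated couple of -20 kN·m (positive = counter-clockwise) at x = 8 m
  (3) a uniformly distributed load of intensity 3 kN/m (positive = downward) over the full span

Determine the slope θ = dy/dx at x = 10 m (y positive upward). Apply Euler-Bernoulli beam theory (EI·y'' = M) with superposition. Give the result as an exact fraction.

θ(10) = -223/3200000 rad

Load 1 — applied couple M₀=19 kN·m at a=15 m (b=L-a=5):
  θ_1 = (R_Ax²/2 - M_Ax)/EI  [x≤a] with R_A=171/160, M_A=95/16 = ((171/160)·10²/2 - (95/16)·10)/200000 = -19/640000 rad
Load 2 — applied couple M₀=-20 kN·m at a=8 m (b=L-a=12):
  θ_2 = (R_Ax²/2 - M_Ax - M₀(x-a))/EI  [x>a] with R_A=-36/25, M_A=-12/5 = ((-36/25)·10²/2 - (-12/5)·10 - (-20)·(10-8))/200000 = -1/25000 rad
Load 3 — uniform load w=3 kN/m over full span:
  θ_3 = -wx(L-x)(L-2x)/(12EI) = -3·10·(20-10)·(20-2·10)/(12·200000) = 0 rad
Superposition: θ = Σ θ_i = -223/3200000 rad ≈ -0.000070 rad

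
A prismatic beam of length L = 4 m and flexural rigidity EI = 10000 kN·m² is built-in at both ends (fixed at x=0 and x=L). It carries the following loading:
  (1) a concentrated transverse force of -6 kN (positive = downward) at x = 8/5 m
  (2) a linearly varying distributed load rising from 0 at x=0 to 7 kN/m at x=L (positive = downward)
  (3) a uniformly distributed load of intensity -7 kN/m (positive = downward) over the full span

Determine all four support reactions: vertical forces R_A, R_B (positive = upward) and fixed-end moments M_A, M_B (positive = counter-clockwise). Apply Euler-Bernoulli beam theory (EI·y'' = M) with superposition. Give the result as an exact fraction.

Load 1 — point force P=-6 kN at a=8/5 m (b=L-a=12/5):
  R_A = Pb²(3a+b)/L³ = (-6)·(12/5)²·(3·(8/5)+(12/5))/4³ = -486/125 kN
  M_A = Pab²/L² = (-6)·(8/5)·(12/5)²/4² = -432/125 kN·m
  R_B = Pa²(a+3b)/L³ = (-6)·(8/5)²·((8/5)+3·(12/5))/4³ = -264/125 kN
  M_B = -Pa²b/L² = -(-6)·(8/5)²·(12/5)/4² = 288/125 kN·m
Load 2 — triangular load w₀=7 kN/m (0→w₀ over full span):
  R_A = 3w₀L/20 = 3·7·4/20 = 21/5 kN
  M_A = w₀L²/30 = 7·4²/30 = 56/15 kN·m
  R_B = 7w₀L/20 = 7·7·4/20 = 49/5 kN
  M_B = -w₀L²/20 = -7·4²/20 = -28/5 kN·m
Load 3 — uniform load w=-7 kN/m over full span:
  R_A = wL/2 = (-7)·4/2 = -14 kN
  M_A = wL²/12 = (-7)·4²/12 = -28/3 kN·m
  R_B = wL/2 = (-7)·4/2 = -14 kN
  M_B = -wL²/12 = -(-7)·4²/12 = 28/3 kN·m
Superposition: R_A = -1711/125 kN, M_A = -1132/125 kN·m, R_B = -789/125 kN, M_B = 2264/375 kN·m

R_A = -1711/125 kN, M_A = -1132/125 kN·m, R_B = -789/125 kN, M_B = 2264/375 kN·m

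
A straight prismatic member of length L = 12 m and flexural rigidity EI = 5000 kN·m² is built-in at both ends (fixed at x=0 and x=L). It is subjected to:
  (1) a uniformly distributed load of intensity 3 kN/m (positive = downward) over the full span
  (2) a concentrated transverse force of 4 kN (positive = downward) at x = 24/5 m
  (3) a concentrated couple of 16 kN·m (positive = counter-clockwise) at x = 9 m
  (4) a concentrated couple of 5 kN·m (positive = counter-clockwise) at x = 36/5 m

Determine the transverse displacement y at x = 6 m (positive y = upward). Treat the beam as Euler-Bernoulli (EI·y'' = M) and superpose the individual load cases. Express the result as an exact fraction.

y(6) = -14841/312500 m

Load 1 — uniform load w=3 kN/m over full span:
  y_1 = -wx²(L-x)²/(24EI) = -3·6²·(12-6)²/(24·5000) = -81/2500 m
Load 2 — point force P=4 kN at a=24/5 m (b=L-a=36/5):
  y_2 = -Pa²(L-x)²(3bL-(3b+a)(L-x))/(6L³EI)  [x>a] = -4·(24/5)²·(12-6)²·(3·(36/5)·12-(3·(36/5)+(24/5))·(12-6))/(6·12³·5000) = -504/78125 m
Load 3 — applied couple M₀=16 kN·m at a=9 m (b=L-a=3):
  y_3 = (R_Ax³/6 - M_Ax²/2)/EI  [x≤a] with R_A=3/2, M_A=5 = ((3/2)·6³/6 - 5·6²/2)/5000 = -9/1250 m
Load 4 — applied couple M₀=5 kN·m at a=36/5 m (b=L-a=24/5):
  y_4 = (R_Ax³/6 - M_Ax²/2)/EI  [x≤a] with R_A=3/5, M_A=8/5 = ((3/5)·6³/6 - (8/5)·6²/2)/5000 = -9/6250 m
Superposition: y = Σ y_i = -14841/312500 m ≈ -0.047491 m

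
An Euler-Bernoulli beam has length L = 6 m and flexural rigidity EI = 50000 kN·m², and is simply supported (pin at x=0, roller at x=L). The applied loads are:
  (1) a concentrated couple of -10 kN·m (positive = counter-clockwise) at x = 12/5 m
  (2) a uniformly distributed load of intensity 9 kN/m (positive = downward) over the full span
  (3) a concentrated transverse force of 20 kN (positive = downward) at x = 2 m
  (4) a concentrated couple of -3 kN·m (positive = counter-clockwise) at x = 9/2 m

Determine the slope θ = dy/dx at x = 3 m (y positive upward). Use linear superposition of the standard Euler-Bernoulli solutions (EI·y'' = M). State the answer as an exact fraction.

θ(3) = 2479/36000000 rad

Load 1 — applied couple M₀=-10 kN·m at a=12/5 m (b=L-a=18/5):
  θ_1 = (M₀x²/(2L)-M₀(x-a)+C₁)/EI  [x>a] with C₁=M₀(3b²-L²)/(6L)=-4/5 = ((-10)·3²/(2·6)-(-10)·(3-(12/5))+(-4/5))/50000 = -23/500000 rad
Load 2 — uniform load w=9 kN/m over full span:
  θ_2 = -w(L³-6Lx²+4x³)/(24EI) = -9·(6³-6·6·3²+4·3³)/(24·50000) = 0 rad
Load 3 — point force P=20 kN at a=2 m (b=L-a=4):
  θ_3 = -Pa(2L²-6Lx+3x²+a²)/(6LEI)  [x>a] = -20·2·(2·6²-6·6·3+3·3²+2²)/(6·6·50000) = 1/9000 rad
Load 4 — applied couple M₀=-3 kN·m at a=9/2 m (b=L-a=3/2):
  θ_4 = (M₀x²/(2L)+C₁)/EI  [x≤a] with C₁=M₀(3b²-L²)/(6L)=39/16 = ((-3)·3²/(2·6)+(39/16))/50000 = 3/800000 rad
Superposition: θ = Σ θ_i = 2479/36000000 rad ≈ 0.000069 rad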